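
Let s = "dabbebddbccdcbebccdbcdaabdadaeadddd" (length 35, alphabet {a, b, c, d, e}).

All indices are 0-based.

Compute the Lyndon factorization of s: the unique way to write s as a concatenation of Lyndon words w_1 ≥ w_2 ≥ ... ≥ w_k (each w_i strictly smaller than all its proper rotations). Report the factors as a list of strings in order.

emit factor 1: 'd' (i=0, period=1)
emit factor 2: 'abbebddbccdcbebccdbcd' (i=1, period=21)
emit factor 3: 'aabdadaeadddd' (i=22, period=13)

["d", "abbebddbccdcbebccdbcd", "aabdadaeadddd"]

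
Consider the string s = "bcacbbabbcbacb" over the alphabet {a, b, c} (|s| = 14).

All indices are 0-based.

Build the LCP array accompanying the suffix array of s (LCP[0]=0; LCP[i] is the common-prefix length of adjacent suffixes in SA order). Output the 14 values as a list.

[0, 1, 3, 0, 1, 2, 1, 2, 1, 2, 0, 1, 2, 2]

sorted suffixes:
  #0 SA[0]=6  'abbcbacb'
  #1 SA[1]=11  'acb'
  #2 SA[2]=2  'acbbabbcbacb'
  #3 SA[3]=13  'b'
  #4 SA[4]=5  'babbcbacb'
  #5 SA[5]=10  'bacb'
  #6 SA[6]=4  'bbabbcbacb'
  #7 SA[7]=7  'bbcbacb'
  #8 SA[8]=0  'bcacbbabbcbacb'
  #9 SA[9]=8  'bcbacb'
  #10 SA[10]=1  'cacbbabbcbacb'
  #11 SA[11]=12  'cb'
  #12 SA[12]=9  'cbacb'
  #13 SA[13]=3  'cbbabbcbacb'

SA = [6, 11, 2, 13, 5, 10, 4, 7, 0, 8, 1, 12, 9, 3]
[i] adj suffixes → lcp
  [1] 6/11 → 1 ('a')
  [2] 11/2 → 3 ('acb')
  [3] 2/13 → 0 ('')
  [4] 13/5 → 1 ('b')
  [5] 5/10 → 2 ('ba')
  [6] 10/4 → 1 ('b')
  [7] 4/7 → 2 ('bb')
  [8] 7/0 → 1 ('b')
  [9] 0/8 → 2 ('bc')
  [10] 8/1 → 0 ('')
  [11] 1/12 → 1 ('c')
  [12] 12/9 → 2 ('cb')
  [13] 9/3 → 2 ('cb')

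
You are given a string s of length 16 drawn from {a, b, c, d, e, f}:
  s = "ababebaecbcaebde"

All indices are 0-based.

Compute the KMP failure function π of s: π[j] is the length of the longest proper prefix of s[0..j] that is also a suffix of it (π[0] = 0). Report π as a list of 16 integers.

π[0] = 0
j=1 s[j]='b': π[1]=0 (border '')
j=2 s[j]='a': π[2]=1 (border 'a')
j=3 s[j]='b': π[3]=2 (border 'ab')
j=4 s[j]='e': k: 2→0; π[4]=0 (border '')
j=5 s[j]='b': π[5]=0 (border '')
j=6 s[j]='a': π[6]=1 (border 'a')
j=7 s[j]='e': k: 1→0; π[7]=0 (border '')
j=8 s[j]='c': π[8]=0 (border '')
j=9 s[j]='b': π[9]=0 (border '')
j=10 s[j]='c': π[10]=0 (border '')
j=11 s[j]='a': π[11]=1 (border 'a')
j=12 s[j]='e': k: 1→0; π[12]=0 (border '')
j=13 s[j]='b': π[13]=0 (border '')
j=14 s[j]='d': π[14]=0 (border '')
j=15 s[j]='e': π[15]=0 (border '')

[0, 0, 1, 2, 0, 0, 1, 0, 0, 0, 0, 1, 0, 0, 0, 0]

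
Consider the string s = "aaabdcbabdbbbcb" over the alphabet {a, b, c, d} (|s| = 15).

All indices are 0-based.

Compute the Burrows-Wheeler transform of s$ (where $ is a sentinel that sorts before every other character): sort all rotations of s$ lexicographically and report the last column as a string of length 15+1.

b$abaccdbbaabdbb

rank  rotation          last
    0  $aaabdcbabdbbbcb  b
    1  aaabdcbabdbbbcb$  $
    2  aabdcbabdbbbcb$a  a
    3  abdbbbcb$aaabdcb  b
    4  abdcbabdbbbcb$aa  a
    5  b$aaabdcbabdbbbc  c
    6  babdbbbcb$aaabdc  c
    7  bbbcb$aaabdcbabd  d
    8  bbcb$aaabdcbabdb  b
    9  bcb$aaabdcbabdbb  b
   10  bdbbbcb$aaabdcba  a
   11  bdcbabdbbbcb$aaa  a
   12  cb$aaabdcbabdbbb  b
   13  cbabdbbbcb$aaabd  d
   14  dbbbcb$aaabdcbab  b
   15  dcbabdbbbcb$aaab  b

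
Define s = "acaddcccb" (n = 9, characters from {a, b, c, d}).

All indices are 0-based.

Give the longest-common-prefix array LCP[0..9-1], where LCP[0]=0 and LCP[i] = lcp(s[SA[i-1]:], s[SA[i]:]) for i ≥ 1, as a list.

sorted suffixes:
  #0 SA[0]=0  'acaddcccb'
  #1 SA[1]=2  'addcccb'
  #2 SA[2]=8  'b'
  #3 SA[3]=1  'caddcccb'
  #4 SA[4]=7  'cb'
  #5 SA[5]=6  'ccb'
  #6 SA[6]=5  'cccb'
  #7 SA[7]=4  'dcccb'
  #8 SA[8]=3  'ddcccb'

SA = [0, 2, 8, 1, 7, 6, 5, 4, 3]
i: (SA[i-1],SA[i]) lcp shared
  1: (0,2) 1 'a'
  2: (2,8) 0 ''
  3: (8,1) 0 ''
  4: (1,7) 1 'c'
  5: (7,6) 1 'c'
  6: (6,5) 2 'cc'
  7: (5,4) 0 ''
  8: (4,3) 1 'd'

[0, 1, 0, 0, 1, 1, 2, 0, 1]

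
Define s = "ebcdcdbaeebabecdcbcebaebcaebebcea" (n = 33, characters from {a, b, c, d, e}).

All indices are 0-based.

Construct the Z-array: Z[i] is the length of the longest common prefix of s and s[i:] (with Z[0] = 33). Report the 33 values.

Z[0]=33
i=1: outside box; Z[1]=0
i=2: outside box; Z[2]=0
i=3: outside box; Z[3]=0
i=4: outside box; Z[4]=0
i=5: outside box; Z[5]=0
i=6: outside box; Z[6]=0
i=7: outside box; Z[7]=0
i=8: outside box; Z[8]=1 scan→box=[8,9)
i=9: outside box; Z[9]=2 scan→box=[9,11)
i=10: min(r-i=1, Z[1]=0)=0; Z[10]=0
i=11: outside box; Z[11]=0
i=12: outside box; Z[12]=0
i=13: outside box; Z[13]=1 scan→box=[13,14)
i=14: outside box; Z[14]=0
i=15: outside box; Z[15]=0
i=16: outside box; Z[16]=0
i=17: outside box; Z[17]=0
i=18: outside box; Z[18]=0
i=19: outside box; Z[19]=2 scan→box=[19,21)
i=20: min(r-i=1, Z[1]=0)=0; Z[20]=0
i=21: outside box; Z[21]=0
i=22: outside box; Z[22]=3 scan→box=[22,25)
i=23: min(r-i=2, Z[1]=0)=0; Z[23]=0
i=24: min(r-i=1, Z[2]=0)=0; Z[24]=0
i=25: outside box; Z[25]=0
i=26: outside box; Z[26]=2 scan→box=[26,28)
i=27: min(r-i=1, Z[1]=0)=0; Z[27]=0
i=28: outside box; Z[28]=3 scan→box=[28,31)
i=29: min(r-i=2, Z[1]=0)=0; Z[29]=0
i=30: min(r-i=1, Z[2]=0)=0; Z[30]=0
i=31: outside box; Z[31]=1 scan→box=[31,32)
i=32: outside box; Z[32]=0

[33, 0, 0, 0, 0, 0, 0, 0, 1, 2, 0, 0, 0, 1, 0, 0, 0, 0, 0, 2, 0, 0, 3, 0, 0, 0, 2, 0, 3, 0, 0, 1, 0]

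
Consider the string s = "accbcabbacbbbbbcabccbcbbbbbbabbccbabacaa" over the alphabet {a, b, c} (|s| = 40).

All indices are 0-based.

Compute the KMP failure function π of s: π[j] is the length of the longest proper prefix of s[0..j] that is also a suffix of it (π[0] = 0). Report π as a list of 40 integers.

π[0] = 0
j=1 s[j]='c': π[1]=0 (border '')
j=2 s[j]='c': π[2]=0 (border '')
j=3 s[j]='b': π[3]=0 (border '')
j=4 s[j]='c': π[4]=0 (border '')
j=5 s[j]='a': π[5]=1 (border 'a')
j=6 s[j]='b': k: 1→0; π[6]=0 (border '')
j=7 s[j]='b': π[7]=0 (border '')
j=8 s[j]='a': π[8]=1 (border 'a')
j=9 s[j]='c': π[9]=2 (border 'ac')
j=10 s[j]='b': k: 2→0; π[10]=0 (border '')
j=11 s[j]='b': π[11]=0 (border '')
j=12 s[j]='b': π[12]=0 (border '')
j=13 s[j]='b': π[13]=0 (border '')
j=14 s[j]='b': π[14]=0 (border '')
j=15 s[j]='c': π[15]=0 (border '')
j=16 s[j]='a': π[16]=1 (border 'a')
j=17 s[j]='b': k: 1→0; π[17]=0 (border '')
j=18 s[j]='c': π[18]=0 (border '')
j=19 s[j]='c': π[19]=0 (border '')
j=20 s[j]='b': π[20]=0 (border '')
j=21 s[j]='c': π[21]=0 (border '')
j=22 s[j]='b': π[22]=0 (border '')
j=23 s[j]='b': π[23]=0 (border '')
j=24 s[j]='b': π[24]=0 (border '')
j=25 s[j]='b': π[25]=0 (border '')
j=26 s[j]='b': π[26]=0 (border '')
j=27 s[j]='b': π[27]=0 (border '')
j=28 s[j]='a': π[28]=1 (border 'a')
j=29 s[j]='b': k: 1→0; π[29]=0 (border '')
j=30 s[j]='b': π[30]=0 (border '')
j=31 s[j]='c': π[31]=0 (border '')
j=32 s[j]='c': π[32]=0 (border '')
j=33 s[j]='b': π[33]=0 (border '')
j=34 s[j]='a': π[34]=1 (border 'a')
j=35 s[j]='b': k: 1→0; π[35]=0 (border '')
j=36 s[j]='a': π[36]=1 (border 'a')
j=37 s[j]='c': π[37]=2 (border 'ac')
j=38 s[j]='a': k: 2→0; π[38]=1 (border 'a')
j=39 s[j]='a': k: 1→0; π[39]=1 (border 'a')

[0, 0, 0, 0, 0, 1, 0, 0, 1, 2, 0, 0, 0, 0, 0, 0, 1, 0, 0, 0, 0, 0, 0, 0, 0, 0, 0, 0, 1, 0, 0, 0, 0, 0, 1, 0, 1, 2, 1, 1]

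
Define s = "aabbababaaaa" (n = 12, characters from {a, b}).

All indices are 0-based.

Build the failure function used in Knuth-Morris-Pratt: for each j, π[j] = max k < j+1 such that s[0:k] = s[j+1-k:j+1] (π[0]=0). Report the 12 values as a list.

π[0] = 0
j=1 s[j]='a': π[1]=1 (border 'a')
j=2 s[j]='b': k: 1→0; π[2]=0 (border '')
j=3 s[j]='b': π[3]=0 (border '')
j=4 s[j]='a': π[4]=1 (border 'a')
j=5 s[j]='b': k: 1→0; π[5]=0 (border '')
j=6 s[j]='a': π[6]=1 (border 'a')
j=7 s[j]='b': k: 1→0; π[7]=0 (border '')
j=8 s[j]='a': π[8]=1 (border 'a')
j=9 s[j]='a': π[9]=2 (border 'aa')
j=10 s[j]='a': k: 2→1; π[10]=2 (border 'aa')
j=11 s[j]='a': k: 2→1; π[11]=2 (border 'aa')

[0, 1, 0, 0, 1, 0, 1, 0, 1, 2, 2, 2]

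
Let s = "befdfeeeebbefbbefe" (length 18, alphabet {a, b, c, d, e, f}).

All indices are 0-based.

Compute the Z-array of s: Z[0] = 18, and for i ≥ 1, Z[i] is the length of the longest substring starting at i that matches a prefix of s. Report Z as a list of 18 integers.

Z[0]=18
i=1: outside box; Z[1]=0
i=2: outside box; Z[2]=0
i=3: outside box; Z[3]=0
i=4: outside box; Z[4]=0
i=5: outside box; Z[5]=0
i=6: outside box; Z[6]=0
i=7: outside box; Z[7]=0
i=8: outside box; Z[8]=0
i=9: outside box; Z[9]=1 extend→box=[9,10)
i=10: outside box; Z[10]=3 extend→box=[10,13)
i=11: min(r-i=2, Z[1]=0)=0; Z[11]=0
i=12: min(r-i=1, Z[2]=0)=0; Z[12]=0
i=13: outside box; Z[13]=1 extend→box=[13,14)
i=14: outside box; Z[14]=3 extend→box=[14,17)
i=15: min(r-i=2, Z[1]=0)=0; Z[15]=0
i=16: min(r-i=1, Z[2]=0)=0; Z[16]=0
i=17: outside box; Z[17]=0

[18, 0, 0, 0, 0, 0, 0, 0, 0, 1, 3, 0, 0, 1, 3, 0, 0, 0]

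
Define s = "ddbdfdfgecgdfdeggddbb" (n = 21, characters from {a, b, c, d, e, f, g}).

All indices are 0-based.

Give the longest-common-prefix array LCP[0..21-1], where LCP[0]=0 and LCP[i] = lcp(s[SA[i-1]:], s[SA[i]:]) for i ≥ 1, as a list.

rank | idx | suffix
   0 |  20 | b
   1 |  19 | bb
   2 |   2 | bdfdfgecgdfdeggddbb
   3 |   9 | cgdfdeggddbb
   4 |  18 | dbb
   5 |   1 | dbdfdfgecgdfdeggddbb
   6 |  17 | ddbb
   7 |   0 | ddbdfdfgecgdfdeggddbb
   8 |  13 | deggddbb
   9 |  11 | dfdeggddbb
  10 |   3 | dfdfgecgdfdeggddbb
  11 |   5 | dfgecgdfdeggddbb
  12 |   8 | ecgdfdeggddbb
  13 |  14 | eggddbb
  14 |  12 | fdeggddbb
  15 |   4 | fdfgecgdfdeggddbb
  16 |   6 | fgecgdfdeggddbb
  17 |  16 | gddbb
  18 |  10 | gdfdeggddbb
  19 |   7 | gecgdfdeggddbb
  20 |  15 | ggddbb

SA = [20, 19, 2, 9, 18, 1, 17, 0, 13, 11, 3, 5, 8, 14, 12, 4, 6, 16, 10, 7, 15]
[i] adj suffixes → lcp
  [1] 20/19 → 1 ('b')
  [2] 19/2 → 1 ('b')
  [3] 2/9 → 0 ('')
  [4] 9/18 → 0 ('')
  [5] 18/1 → 2 ('db')
  [6] 1/17 → 1 ('d')
  [7] 17/0 → 3 ('ddb')
  [8] 0/13 → 1 ('d')
  [9] 13/11 → 1 ('d')
  [10] 11/3 → 3 ('dfd')
  [11] 3/5 → 2 ('df')
  [12] 5/8 → 0 ('')
  [13] 8/14 → 1 ('e')
  [14] 14/12 → 0 ('')
  [15] 12/4 → 2 ('fd')
  [16] 4/6 → 1 ('f')
  [17] 6/16 → 0 ('')
  [18] 16/10 → 2 ('gd')
  [19] 10/7 → 1 ('g')
  [20] 7/15 → 1 ('g')

[0, 1, 1, 0, 0, 2, 1, 3, 1, 1, 3, 2, 0, 1, 0, 2, 1, 0, 2, 1, 1]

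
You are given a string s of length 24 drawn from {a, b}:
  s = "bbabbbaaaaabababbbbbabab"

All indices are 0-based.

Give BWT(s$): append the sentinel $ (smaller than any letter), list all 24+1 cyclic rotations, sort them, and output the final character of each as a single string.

bbaaabbabbbababababb$abba

rank  rotation                   last
    0  $bbabbbaaaaabababbbbbabab  b
    1  aaaaabababbbbbabab$bbabbb  b
    2  aaaabababbbbbabab$bbabbba  a
    3  aaabababbbbbabab$bbabbbaa  a
    4  aabababbbbbabab$bbabbbaaa  a
    5  ab$bbabbbaaaaabababbbbbab  b
    6  abab$bbabbbaaaaabababbbbb  b
    7  abababbbbbabab$bbabbbaaaa  a
    8  ababbbbbabab$bbabbbaaaaab  b
    9  abbbaaaaabababbbbbabab$bb  b
   10  abbbbbabab$bbabbbaaaaabab  b
   11  b$bbabbbaaaaabababbbbbaba  a
   12  baaaaabababbbbbabab$bbabb  b
   13  bab$bbabbbaaaaabababbbbba  a
   14  babab$bbabbbaaaaabababbbb  b
   15  bababbbbbabab$bbabbbaaaaa  a
   16  babbbaaaaabababbbbbabab$b  b
   17  babbbbbabab$bbabbbaaaaaba  a
   18  bbaaaaabababbbbbabab$bbab  b
   19  bbabab$bbabbbaaaaabababbb  b
   20  bbabbbaaaaabababbbbbabab$  $
   21  bbbaaaaabababbbbbabab$bba  a
   22  bbbabab$bbabbbaaaaabababb  b
   23  bbbbabab$bbabbbaaaaababab  b
   24  bbbbbabab$bbabbbaaaaababa  a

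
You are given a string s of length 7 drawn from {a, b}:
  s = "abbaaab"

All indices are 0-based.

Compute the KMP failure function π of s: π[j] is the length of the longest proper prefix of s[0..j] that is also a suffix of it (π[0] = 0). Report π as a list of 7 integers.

[0, 0, 0, 1, 1, 1, 2]

π[0] = 0
j=1 s[j]='b': π[1]=0 (border '')
j=2 s[j]='b': π[2]=0 (border '')
j=3 s[j]='a': π[3]=1 (border 'a')
j=4 s[j]='a': k: 1→0; π[4]=1 (border 'a')
j=5 s[j]='a': k: 1→0; π[5]=1 (border 'a')
j=6 s[j]='b': π[6]=2 (border 'ab')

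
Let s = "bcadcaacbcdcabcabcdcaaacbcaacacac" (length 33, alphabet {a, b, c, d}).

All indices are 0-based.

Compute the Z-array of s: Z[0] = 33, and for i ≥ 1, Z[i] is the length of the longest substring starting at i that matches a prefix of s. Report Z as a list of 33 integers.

[33, 0, 0, 0, 0, 0, 0, 0, 2, 0, 0, 0, 0, 3, 0, 0, 2, 0, 0, 0, 0, 0, 0, 0, 3, 0, 0, 0, 0, 0, 0, 0, 0]

Z[0]=33
i=1: outside box; Z[1]=0
i=2: outside box; Z[2]=0
i=3: outside box; Z[3]=0
i=4: outside box; Z[4]=0
i=5: outside box; Z[5]=0
i=6: outside box; Z[6]=0
i=7: outside box; Z[7]=0
i=8: outside box; Z[8]=2 scan→box=[8,10)
i=9: min(r-i=1, Z[1]=0)=0; Z[9]=0
i=10: outside box; Z[10]=0
i=11: outside box; Z[11]=0
i=12: outside box; Z[12]=0
i=13: outside box; Z[13]=3 scan→box=[13,16)
i=14: min(r-i=2, Z[1]=0)=0; Z[14]=0
i=15: min(r-i=1, Z[2]=0)=0; Z[15]=0
i=16: outside box; Z[16]=2 scan→box=[16,18)
i=17: min(r-i=1, Z[1]=0)=0; Z[17]=0
i=18: outside box; Z[18]=0
i=19: outside box; Z[19]=0
i=20: outside box; Z[20]=0
i=21: outside box; Z[21]=0
i=22: outside box; Z[22]=0
i=23: outside box; Z[23]=0
i=24: outside box; Z[24]=3 scan→box=[24,27)
i=25: min(r-i=2, Z[1]=0)=0; Z[25]=0
i=26: min(r-i=1, Z[2]=0)=0; Z[26]=0
i=27: outside box; Z[27]=0
i=28: outside box; Z[28]=0
i=29: outside box; Z[29]=0
i=30: outside box; Z[30]=0
i=31: outside box; Z[31]=0
i=32: outside box; Z[32]=0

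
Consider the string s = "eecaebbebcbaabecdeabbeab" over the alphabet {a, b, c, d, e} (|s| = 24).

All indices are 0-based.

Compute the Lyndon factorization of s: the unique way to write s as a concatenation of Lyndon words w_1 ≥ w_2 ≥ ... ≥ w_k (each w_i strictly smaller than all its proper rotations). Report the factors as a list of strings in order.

emit factor 1: 'e' (i=0, period=1)
emit factor 2: 'e' (i=1, period=1)
emit factor 3: 'c' (i=2, period=1)
emit factor 4: 'aebbebcb' (i=3, period=8)
emit factor 5: 'aabecdeabbeab' (i=11, period=13)

["e", "e", "c", "aebbebcb", "aabecdeabbeab"]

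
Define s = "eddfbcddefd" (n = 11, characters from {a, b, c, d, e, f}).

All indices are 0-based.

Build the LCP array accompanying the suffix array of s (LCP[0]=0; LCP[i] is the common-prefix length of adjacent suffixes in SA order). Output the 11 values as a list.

sorted suffixes:
  #0 SA[0]=4  'bcddefd'
  #1 SA[1]=5  'cddefd'
  #2 SA[2]=10  'd'
  #3 SA[3]=6  'ddefd'
  #4 SA[4]=1  'ddfbcddefd'
  #5 SA[5]=7  'defd'
  #6 SA[6]=2  'dfbcddefd'
  #7 SA[7]=0  'eddfbcddefd'
  #8 SA[8]=8  'efd'
  #9 SA[9]=3  'fbcddefd'
  #10 SA[10]=9  'fd'

SA = [4, 5, 10, 6, 1, 7, 2, 0, 8, 3, 9]
rank  pair      lcp
   1  s[4:],s[5:]  0  ''
   2  s[5:],s[10:]  0  ''
   3  s[10:],s[6:]  1  'd'
   4  s[6:],s[1:]  2  'dd'
   5  s[1:],s[7:]  1  'd'
   6  s[7:],s[2:]  1  'd'
   7  s[2:],s[0:]  0  ''
   8  s[0:],s[8:]  1  'e'
   9  s[8:],s[3:]  0  ''
  10  s[3:],s[9:]  1  'f'

[0, 0, 0, 1, 2, 1, 1, 0, 1, 0, 1]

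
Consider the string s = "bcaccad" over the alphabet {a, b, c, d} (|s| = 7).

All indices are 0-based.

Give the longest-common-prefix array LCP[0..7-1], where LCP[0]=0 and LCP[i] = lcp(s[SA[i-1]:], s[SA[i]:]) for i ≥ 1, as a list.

[0, 1, 0, 0, 2, 1, 0]

rank→(start, suffix):
  0 → (2, 'accad')
  1 → (5, 'ad')
  2 → (0, 'bcaccad')
  3 → (1, 'caccad')
  4 → (4, 'cad')
  5 → (3, 'ccad')
  6 → (6, 'd')

SA = [2, 5, 0, 1, 4, 3, 6]
[i] adj suffixes → lcp
  [1] 2/5 → 1 ('a')
  [2] 5/0 → 0 ('')
  [3] 0/1 → 0 ('')
  [4] 1/4 → 2 ('ca')
  [5] 4/3 → 1 ('c')
  [6] 3/6 → 0 ('')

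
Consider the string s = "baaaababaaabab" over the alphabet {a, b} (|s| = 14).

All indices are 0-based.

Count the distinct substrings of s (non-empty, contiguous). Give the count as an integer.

69

rank | idx | suffix
   0 |   1 | aaaababaaabab
   1 |   8 | aaabab
   2 |   2 | aaababaaabab
   3 |   9 | aabab
   4 |   3 | aababaaabab
   5 |  12 | ab
   6 |   6 | abaaabab
   7 |  10 | abab
   8 |   4 | ababaaabab
   9 |  13 | b
  10 |   0 | baaaababaaabab
  11 |   7 | baaabab
  12 |  11 | bab
  13 |   5 | babaaabab

SA = [1, 8, 2, 9, 3, 12, 6, 10, 4, 13, 0, 7, 11, 5]
i: (SA[i-1],SA[i]) lcp shared
  1: (1,8) 3 'aaa'
  2: (8,2) 6 'aaabab'
  3: (2,9) 2 'aa'
  4: (9,3) 5 'aabab'
  5: (3,12) 1 'a'
  6: (12,6) 2 'ab'
  7: (6,10) 3 'aba'
  8: (10,4) 4 'abab'
  9: (4,13) 0 ''
  10: (13,0) 1 'b'
  11: (0,7) 4 'baaa'
  12: (7,11) 2 'ba'
  13: (11,5) 3 'bab'

n(n+1)/2 = 14·15/2 = 105
Σ LCP = 0 + 3 + 6 + 2 + 5 + 1 + 2 + 3 + 4 + 0 + 1 + 4 + 2 + 3 = 36
distinct = 105 − 36 = 69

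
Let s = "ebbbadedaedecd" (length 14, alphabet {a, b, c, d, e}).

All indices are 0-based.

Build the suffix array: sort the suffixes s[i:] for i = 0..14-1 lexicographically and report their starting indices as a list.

[4, 8, 3, 2, 1, 12, 13, 7, 10, 5, 0, 11, 6, 9]

rank | idx | suffix
   0 |   4 | adedaedecd
   1 |   8 | aedecd
   2 |   3 | badedaedecd
   3 |   2 | bbadedaedecd
   4 |   1 | bbbadedaedecd
   5 |  12 | cd
   6 |  13 | d
   7 |   7 | daedecd
   8 |  10 | decd
   9 |   5 | dedaedecd
  10 |   0 | ebbbadedaedecd
  11 |  11 | ecd
  12 |   6 | edaedecd
  13 |   9 | edecd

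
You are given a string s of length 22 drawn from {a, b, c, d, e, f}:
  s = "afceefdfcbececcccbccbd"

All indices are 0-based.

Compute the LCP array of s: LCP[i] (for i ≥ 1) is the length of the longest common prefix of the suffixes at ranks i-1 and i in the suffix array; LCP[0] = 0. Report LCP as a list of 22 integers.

[0, 0, 1, 1, 0, 2, 2, 1, 3, 2, 3, 1, 2, 0, 1, 0, 2, 1, 1, 0, 2, 1]

sorted suffixes:
  #0 SA[0]=0  'afceefdfcbececcccbccbd'
  #1 SA[1]=17  'bccbd'
  #2 SA[2]=20  'bd'
  #3 SA[3]=9  'bececcccbccbd'
  #4 SA[4]=16  'cbccbd'
  #5 SA[5]=19  'cbd'
  #6 SA[6]=8  'cbececcccbccbd'
  #7 SA[7]=15  'ccbccbd'
  #8 SA[8]=18  'ccbd'
  #9 SA[9]=14  'cccbccbd'
  #10 SA[10]=13  'ccccbccbd'
  #11 SA[11]=11  'ceccccbccbd'
  #12 SA[12]=2  'ceefdfcbececcccbccbd'
  #13 SA[13]=21  'd'
  #14 SA[14]=6  'dfcbececcccbccbd'
  #15 SA[15]=12  'eccccbccbd'
  #16 SA[16]=10  'ececcccbccbd'
  #17 SA[17]=3  'eefdfcbececcccbccbd'
  #18 SA[18]=4  'efdfcbececcccbccbd'
  #19 SA[19]=7  'fcbececcccbccbd'
  #20 SA[20]=1  'fceefdfcbececcccbccbd'
  #21 SA[21]=5  'fdfcbececcccbccbd'

SA = [0, 17, 20, 9, 16, 19, 8, 15, 18, 14, 13, 11, 2, 21, 6, 12, 10, 3, 4, 7, 1, 5]
i: (SA[i-1],SA[i]) lcp shared
  1: (0,17) 0 ''
  2: (17,20) 1 'b'
  3: (20,9) 1 'b'
  4: (9,16) 0 ''
  5: (16,19) 2 'cb'
  6: (19,8) 2 'cb'
  7: (8,15) 1 'c'
  8: (15,18) 3 'ccb'
  9: (18,14) 2 'cc'
  10: (14,13) 3 'ccc'
  11: (13,11) 1 'c'
  12: (11,2) 2 'ce'
  13: (2,21) 0 ''
  14: (21,6) 1 'd'
  15: (6,12) 0 ''
  16: (12,10) 2 'ec'
  17: (10,3) 1 'e'
  18: (3,4) 1 'e'
  19: (4,7) 0 ''
  20: (7,1) 2 'fc'
  21: (1,5) 1 'f'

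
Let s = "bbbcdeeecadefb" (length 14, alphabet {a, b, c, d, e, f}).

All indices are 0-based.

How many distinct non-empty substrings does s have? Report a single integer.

rank | idx | suffix
   0 |   9 | adefb
   1 |  13 | b
   2 |   0 | bbbcdeeecadefb
   3 |   1 | bbcdeeecadefb
   4 |   2 | bcdeeecadefb
   5 |   8 | cadefb
   6 |   3 | cdeeecadefb
   7 |   4 | deeecadefb
   8 |  10 | defb
   9 |   7 | ecadefb
  10 |   6 | eecadefb
  11 |   5 | eeecadefb
  12 |  11 | efb
  13 |  12 | fb

SA = [9, 13, 0, 1, 2, 8, 3, 4, 10, 7, 6, 5, 11, 12]
i: (SA[i-1],SA[i]) lcp shared
  1: (9,13) 0 ''
  2: (13,0) 1 'b'
  3: (0,1) 2 'bb'
  4: (1,2) 1 'b'
  5: (2,8) 0 ''
  6: (8,3) 1 'c'
  7: (3,4) 0 ''
  8: (4,10) 2 'de'
  9: (10,7) 0 ''
  10: (7,6) 1 'e'
  11: (6,5) 2 'ee'
  12: (5,11) 1 'e'
  13: (11,12) 0 ''

n(n+1)/2 = 14·15/2 = 105
Σ LCP = 0 + 0 + 1 + 2 + 1 + 0 + 1 + 0 + 2 + 0 + 1 + 2 + 1 + 0 = 11
distinct = 105 − 11 = 94

94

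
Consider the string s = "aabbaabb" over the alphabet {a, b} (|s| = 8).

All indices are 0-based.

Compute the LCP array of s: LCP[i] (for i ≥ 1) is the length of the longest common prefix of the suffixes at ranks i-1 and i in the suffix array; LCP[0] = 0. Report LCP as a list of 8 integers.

[0, 4, 1, 3, 0, 1, 1, 2]

rank | idx | suffix
   0 |   4 | aabb
   1 |   0 | aabbaabb
   2 |   5 | abb
   3 |   1 | abbaabb
   4 |   7 | b
   5 |   3 | baabb
   6 |   6 | bb
   7 |   2 | bbaabb

SA = [4, 0, 5, 1, 7, 3, 6, 2]
rank  pair      lcp
   1  s[4:],s[0:]  4  'aabb'
   2  s[0:],s[5:]  1  'a'
   3  s[5:],s[1:]  3  'abb'
   4  s[1:],s[7:]  0  ''
   5  s[7:],s[3:]  1  'b'
   6  s[3:],s[6:]  1  'b'
   7  s[6:],s[2:]  2  'bb'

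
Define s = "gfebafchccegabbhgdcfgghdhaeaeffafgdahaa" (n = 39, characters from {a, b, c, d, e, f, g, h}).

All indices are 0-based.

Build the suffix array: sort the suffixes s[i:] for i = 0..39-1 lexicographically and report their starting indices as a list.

rank | idx | suffix
   0 |  38 | a
   1 |  37 | aa
   2 |  12 | abbhgdcfgghdhaeaeffafgdahaa
   3 |  25 | aeaeffafgdahaa
   4 |  27 | aeffafgdahaa
   5 |   4 | afchccegabbhgdcfgghdhaeaeffafgdahaa
   6 |  31 | afgdahaa
   7 |  35 | ahaa
   8 |   3 | bafchccegabbhgdcfgghdhaeaeffafgdahaa
   9 |  13 | bbhgdcfgghdhaeaeffafgdahaa
  10 |  14 | bhgdcfgghdhaeaeffafgdahaa
  11 |   8 | ccegabbhgdcfgghdhaeaeffafgdahaa
  12 |   9 | cegabbhgdcfgghdhaeaeffafgdahaa
  13 |  18 | cfgghdhaeaeffafgdahaa
  14 |   6 | chccegabbhgdcfgghdhaeaeffafgdahaa
  15 |  34 | dahaa
  16 |  17 | dcfgghdhaeaeffafgdahaa
  17 |  23 | dhaeaeffafgdahaa
  18 |  26 | eaeffafgdahaa
  19 |   2 | ebafchccegabbhgdcfgghdhaeaeffafgdahaa
  20 |  28 | effafgdahaa
  21 |  10 | egabbhgdcfgghdhaeaeffafgdahaa
  22 |  30 | fafgdahaa
  23 |   5 | fchccegabbhgdcfgghdhaeaeffafgdahaa
  24 |   1 | febafchccegabbhgdcfgghdhaeaeffafgdahaa
  25 |  29 | ffafgdahaa
  26 |  32 | fgdahaa
  27 |  19 | fgghdhaeaeffafgdahaa
  28 |  11 | gabbhgdcfgghdhaeaeffafgdahaa
  29 |  33 | gdahaa
  30 |  16 | gdcfgghdhaeaeffafgdahaa
  31 |   0 | gfebafchccegabbhgdcfgghdhaeaeffafgdahaa
  32 |  20 | gghdhaeaeffafgdahaa
  33 |  21 | ghdhaeaeffafgdahaa
  34 |  36 | haa
  35 |  24 | haeaeffafgdahaa
  36 |   7 | hccegabbhgdcfgghdhaeaeffafgdahaa
  37 |  22 | hdhaeaeffafgdahaa
  38 |  15 | hgdcfgghdhaeaeffafgdahaa

[38, 37, 12, 25, 27, 4, 31, 35, 3, 13, 14, 8, 9, 18, 6, 34, 17, 23, 26, 2, 28, 10, 30, 5, 1, 29, 32, 19, 11, 33, 16, 0, 20, 21, 36, 24, 7, 22, 15]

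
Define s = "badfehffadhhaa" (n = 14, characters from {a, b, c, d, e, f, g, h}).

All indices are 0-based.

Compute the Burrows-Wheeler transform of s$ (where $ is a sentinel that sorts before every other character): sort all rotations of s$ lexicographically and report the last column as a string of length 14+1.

aahbf$aaffdhhed

rank  rotation         last
    0  $badfehffadhhaa  a
    1  a$badfehffadhha  a
    2  aa$badfehffadhh  h
    3  adfehffadhhaa$b  b
    4  adhhaa$badfehff  f
    5  badfehffadhhaa$  $
    6  dfehffadhhaa$ba  a
    7  dhhaa$badfehffa  a
    8  ehffadhhaa$badf  f
    9  fadhhaa$badfehf  f
   10  fehffadhhaa$bad  d
   11  ffadhhaa$badfeh  h
   12  haa$badfehffadh  h
   13  hffadhhaa$badfe  e
   14  hhaa$badfehffad  d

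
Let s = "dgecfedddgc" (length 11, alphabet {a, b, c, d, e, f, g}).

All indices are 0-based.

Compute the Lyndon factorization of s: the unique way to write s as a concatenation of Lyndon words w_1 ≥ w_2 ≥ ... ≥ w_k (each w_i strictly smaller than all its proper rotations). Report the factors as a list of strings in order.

emit factor 1: 'dge' (i=0, period=3)
emit factor 2: 'cfedddg' (i=3, period=7)
emit factor 3: 'c' (i=10, period=1)

["dge", "cfedddg", "c"]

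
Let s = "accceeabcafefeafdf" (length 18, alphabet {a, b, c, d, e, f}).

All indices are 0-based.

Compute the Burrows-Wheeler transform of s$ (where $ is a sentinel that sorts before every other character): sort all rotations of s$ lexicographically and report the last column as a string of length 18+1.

fe$ecabaccfefcfdaea

rank  rotation             last
    0  $accceeabcafefeafdf  f
    1  abcafefeafdf$acccee  e
    2  accceeabcafefeafdf$  $
    3  afdf$accceeabcafefe  e
    4  afefeafdf$accceeabc  c
    5  bcafefeafdf$accceea  a
    6  cafefeafdf$accceeab  b
    7  ccceeabcafefeafdf$a  a
    8  cceeabcafefeafdf$ac  c
    9  ceeabcafefeafdf$acc  c
   10  df$accceeabcafefeaf  f
   11  eabcafefeafdf$accce  e
   12  eafdf$accceeabcafef  f
   13  eeabcafefeafdf$accc  c
   14  efeafdf$accceeabcaf  f
   15  f$accceeabcafefeafd  d
   16  fdf$accceeabcafefea  a
   17  feafdf$accceeabcafe  e
   18  fefeafdf$accceeabca  a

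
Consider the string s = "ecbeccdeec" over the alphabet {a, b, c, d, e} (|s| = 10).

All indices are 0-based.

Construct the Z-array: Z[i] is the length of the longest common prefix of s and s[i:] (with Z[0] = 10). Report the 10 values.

Z[0]=10
i=1: outside box; Z[1]=0
i=2: outside box; Z[2]=0
i=3: outside box; Z[3]=2 grow→box=[3,5)
i=4: min(r-i=1, Z[1]=0)=0; Z[4]=0
i=5: outside box; Z[5]=0
i=6: outside box; Z[6]=0
i=7: outside box; Z[7]=1 grow→box=[7,8)
i=8: outside box; Z[8]=2 grow→box=[8,10)
i=9: min(r-i=1, Z[1]=0)=0; Z[9]=0

[10, 0, 0, 2, 0, 0, 0, 1, 2, 0]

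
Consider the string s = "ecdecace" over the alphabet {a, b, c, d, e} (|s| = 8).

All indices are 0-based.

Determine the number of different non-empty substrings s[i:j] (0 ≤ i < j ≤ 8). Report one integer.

31

sorted suffixes:
  #0 SA[0]=5  'ace'
  #1 SA[1]=4  'cace'
  #2 SA[2]=1  'cdecace'
  #3 SA[3]=6  'ce'
  #4 SA[4]=2  'decace'
  #5 SA[5]=7  'e'
  #6 SA[6]=3  'ecace'
  #7 SA[7]=0  'ecdecace'

SA = [5, 4, 1, 6, 2, 7, 3, 0]
rank  pair      lcp
   1  s[5:],s[4:]  0  ''
   2  s[4:],s[1:]  1  'c'
   3  s[1:],s[6:]  1  'c'
   4  s[6:],s[2:]  0  ''
   5  s[2:],s[7:]  0  ''
   6  s[7:],s[3:]  1  'e'
   7  s[3:],s[0:]  2  'ec'

n(n+1)/2 = 8·9/2 = 36
Σ LCP = 0 + 0 + 1 + 1 + 0 + 0 + 1 + 2 = 5
distinct = 36 − 5 = 31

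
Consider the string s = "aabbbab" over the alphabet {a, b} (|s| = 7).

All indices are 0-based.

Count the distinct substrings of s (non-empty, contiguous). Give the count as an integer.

rank | idx | suffix
   0 |   0 | aabbbab
   1 |   5 | ab
   2 |   1 | abbbab
   3 |   6 | b
   4 |   4 | bab
   5 |   3 | bbab
   6 |   2 | bbbab

SA = [0, 5, 1, 6, 4, 3, 2]
i: (SA[i-1],SA[i]) lcp shared
  1: (0,5) 1 'a'
  2: (5,1) 2 'ab'
  3: (1,6) 0 ''
  4: (6,4) 1 'b'
  5: (4,3) 1 'b'
  6: (3,2) 2 'bb'

n(n+1)/2 = 7·8/2 = 28
Σ LCP = 0 + 1 + 2 + 0 + 1 + 1 + 2 = 7
distinct = 28 − 7 = 21

21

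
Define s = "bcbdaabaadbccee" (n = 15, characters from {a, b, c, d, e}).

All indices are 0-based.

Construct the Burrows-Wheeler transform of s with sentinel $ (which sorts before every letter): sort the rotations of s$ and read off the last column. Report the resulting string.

rank  rotation          last
    0  $bcbdaabaadbccee  e
    1  aabaadbccee$bcbd  d
    2  aadbccee$bcbdaab  b
    3  abaadbccee$bcbda  a
    4  adbccee$bcbdaaba  a
    5  baadbccee$bcbdaa  a
    6  bcbdaabaadbccee$  $
    7  bccee$bcbdaabaad  d
    8  bdaabaadbccee$bc  c
    9  cbdaabaadbccee$b  b
   10  ccee$bcbdaabaadb  b
   11  cee$bcbdaabaadbc  c
   12  daabaadbccee$bcb  b
   13  dbccee$bcbdaabaa  a
   14  e$bcbdaabaadbcce  e
   15  ee$bcbdaabaadbcc  c

edbaaa$dcbbcbaec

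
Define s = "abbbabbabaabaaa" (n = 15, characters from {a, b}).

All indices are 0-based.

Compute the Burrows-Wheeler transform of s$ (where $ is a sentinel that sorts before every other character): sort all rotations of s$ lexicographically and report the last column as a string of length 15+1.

rank  rotation          last
    0  $abbbabbabaabaaa  a
    1  a$abbbabbabaabaa  a
    2  aa$abbbabbabaaba  a
    3  aaa$abbbabbabaab  b
    4  aabaaa$abbbabbab  b
    5  abaaa$abbbabbaba  a
    6  abaabaaa$abbbabb  b
    7  abbabaabaaa$abbb  b
    8  abbbabbabaabaaa$  $
    9  baaa$abbbabbabaa  a
   10  baabaaa$abbbabba  a
   11  babaabaaa$abbbab  b
   12  babbabaabaaa$abb  b
   13  bbabaabaaa$abbba  a
   14  bbabbabaabaaa$ab  b
   15  bbbabbabaabaaa$a  a

aaabbabb$aabbaba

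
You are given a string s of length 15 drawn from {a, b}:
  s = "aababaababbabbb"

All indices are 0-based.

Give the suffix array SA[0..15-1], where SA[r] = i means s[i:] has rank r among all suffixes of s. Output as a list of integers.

rank→(start, suffix):
  0 → (0, 'aababaababbabbb')
  1 → (5, 'aababbabbb')
  2 → (3, 'abaababbabbb')
  3 → (1, 'ababaababbabbb')
  4 → (6, 'ababbabbb')
  5 → (8, 'abbabbb')
  6 → (11, 'abbb')
  7 → (14, 'b')
  8 → (4, 'baababbabbb')
  9 → (2, 'babaababbabbb')
  10 → (7, 'babbabbb')
  11 → (10, 'babbb')
  12 → (13, 'bb')
  13 → (9, 'bbabbb')
  14 → (12, 'bbb')

[0, 5, 3, 1, 6, 8, 11, 14, 4, 2, 7, 10, 13, 9, 12]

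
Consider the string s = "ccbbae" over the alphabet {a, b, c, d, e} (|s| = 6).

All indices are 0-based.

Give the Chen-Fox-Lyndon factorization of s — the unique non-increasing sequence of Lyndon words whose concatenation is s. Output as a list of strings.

["c", "c", "b", "b", "ae"]

emit factor 1: 'c' (i=0, period=1)
emit factor 2: 'c' (i=1, period=1)
emit factor 3: 'b' (i=2, period=1)
emit factor 4: 'b' (i=3, period=1)
emit factor 5: 'ae' (i=4, period=2)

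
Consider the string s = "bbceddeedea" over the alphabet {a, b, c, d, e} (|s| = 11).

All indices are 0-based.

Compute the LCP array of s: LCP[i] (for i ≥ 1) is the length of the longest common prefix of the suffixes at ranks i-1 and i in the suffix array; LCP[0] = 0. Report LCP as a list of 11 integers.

rank→(start, suffix):
  0 → (10, 'a')
  1 → (0, 'bbceddeedea')
  2 → (1, 'bceddeedea')
  3 → (2, 'ceddeedea')
  4 → (4, 'ddeedea')
  5 → (8, 'dea')
  6 → (5, 'deedea')
  7 → (9, 'ea')
  8 → (3, 'eddeedea')
  9 → (7, 'edea')
  10 → (6, 'eedea')

SA = [10, 0, 1, 2, 4, 8, 5, 9, 3, 7, 6]
rank  pair      lcp
   1  s[10:],s[0:]  0  ''
   2  s[0:],s[1:]  1  'b'
   3  s[1:],s[2:]  0  ''
   4  s[2:],s[4:]  0  ''
   5  s[4:],s[8:]  1  'd'
   6  s[8:],s[5:]  2  'de'
   7  s[5:],s[9:]  0  ''
   8  s[9:],s[3:]  1  'e'
   9  s[3:],s[7:]  2  'ed'
  10  s[7:],s[6:]  1  'e'

[0, 0, 1, 0, 0, 1, 2, 0, 1, 2, 1]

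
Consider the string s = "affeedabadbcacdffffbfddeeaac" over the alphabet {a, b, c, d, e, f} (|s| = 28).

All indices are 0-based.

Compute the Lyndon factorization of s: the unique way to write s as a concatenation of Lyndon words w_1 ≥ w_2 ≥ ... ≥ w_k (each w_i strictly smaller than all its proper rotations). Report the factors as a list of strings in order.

emit factor 1: 'affeed' (i=0, period=6)
emit factor 2: 'abadbcacdffffbfddee' (i=6, period=19)
emit factor 3: 'aac' (i=25, period=3)

["affeed", "abadbcacdffffbfddee", "aac"]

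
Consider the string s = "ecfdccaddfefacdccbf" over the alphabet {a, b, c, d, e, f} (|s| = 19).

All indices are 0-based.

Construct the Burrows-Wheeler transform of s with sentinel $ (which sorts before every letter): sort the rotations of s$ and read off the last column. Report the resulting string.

rank  rotation              last
    0  $ecfdccaddfefacdccbf  f
    1  acdccbf$ecfdccaddfef  f
    2  addfefacdccbf$ecfdcc  c
    3  bf$ecfdccaddfefacdcc  c
    4  caddfefacdccbf$ecfdc  c
    5  cbf$ecfdccaddfefacdc  c
    6  ccaddfefacdccbf$ecfd  d
    7  ccbf$ecfdccaddfefacd  d
    8  cdccbf$ecfdccaddfefa  a
    9  cfdccaddfefacdccbf$e  e
   10  dccaddfefacdccbf$ecf  f
   11  dccbf$ecfdccaddfefac  c
   12  ddfefacdccbf$ecfdcca  a
   13  dfefacdccbf$ecfdccad  d
   14  ecfdccaddfefacdccbf$  $
   15  efacdccbf$ecfdccaddf  f
   16  f$ecfdccaddfefacdccb  b
   17  facdccbf$ecfdccaddfe  e
   18  fdccaddfefacdccbf$ec  c
   19  fefacdccbf$ecfdccadd  d

ffccccddaefcad$fbecd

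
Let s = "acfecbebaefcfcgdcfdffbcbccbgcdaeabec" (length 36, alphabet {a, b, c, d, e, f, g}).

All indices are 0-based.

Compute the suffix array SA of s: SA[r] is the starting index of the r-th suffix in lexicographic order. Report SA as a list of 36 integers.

[32, 0, 30, 8, 7, 21, 23, 5, 33, 26, 35, 22, 4, 25, 24, 28, 11, 16, 1, 13, 29, 15, 18, 31, 6, 34, 3, 9, 20, 10, 12, 17, 2, 19, 27, 14]

rank→(start, suffix):
  0 → (32, 'abec')
  1 → (0, 'acfecbebaefcfcgdcfdffbcbccbgcdaeabec')
  2 → (30, 'aeabec')
  3 → (8, 'aefcfcgdcfdffbcbccbgcdaeabec')
  4 → (7, 'baefcfcgdcfdffbcbccbgcdaeabec')
  5 → (21, 'bcbccbgcdaeabec')
  6 → (23, 'bccbgcdaeabec')
  7 → (5, 'bebaefcfcgdcfdffbcbccbgcdaeabec')
  8 → (33, 'bec')
  9 → (26, 'bgcdaeabec')
  10 → (35, 'c')
  11 → (22, 'cbccbgcdaeabec')
  12 → (4, 'cbebaefcfcgdcfdffbcbccbgcdaeabec')
  13 → (25, 'cbgcdaeabec')
  14 → (24, 'ccbgcdaeabec')
  15 → (28, 'cdaeabec')
  16 → (11, 'cfcgdcfdffbcbccbgcdaeabec')
  17 → (16, 'cfdffbcbccbgcdaeabec')
  18 → (1, 'cfecbebaefcfcgdcfdffbcbccbgcdaeabec')
  19 → (13, 'cgdcfdffbcbccbgcdaeabec')
  20 → (29, 'daeabec')
  21 → (15, 'dcfdffbcbccbgcdaeabec')
  22 → (18, 'dffbcbccbgcdaeabec')
  23 → (31, 'eabec')
  24 → (6, 'ebaefcfcgdcfdffbcbccbgcdaeabec')
  25 → (34, 'ec')
  26 → (3, 'ecbebaefcfcgdcfdffbcbccbgcdaeabec')
  27 → (9, 'efcfcgdcfdffbcbccbgcdaeabec')
  28 → (20, 'fbcbccbgcdaeabec')
  29 → (10, 'fcfcgdcfdffbcbccbgcdaeabec')
  30 → (12, 'fcgdcfdffbcbccbgcdaeabec')
  31 → (17, 'fdffbcbccbgcdaeabec')
  32 → (2, 'fecbebaefcfcgdcfdffbcbccbgcdaeabec')
  33 → (19, 'ffbcbccbgcdaeabec')
  34 → (27, 'gcdaeabec')
  35 → (14, 'gdcfdffbcbccbgcdaeabec')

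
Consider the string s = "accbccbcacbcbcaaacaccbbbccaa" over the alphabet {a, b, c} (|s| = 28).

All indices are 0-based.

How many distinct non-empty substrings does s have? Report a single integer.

348

sorted suffixes:
  #0 SA[0]=27  'a'
  #1 SA[1]=26  'aa'
  #2 SA[2]=14  'aaacaccbbbccaa'
  #3 SA[3]=15  'aacaccbbbccaa'
  #4 SA[4]=16  'acaccbbbccaa'
  #5 SA[5]=8  'acbcbcaaacaccbbbccaa'
  #6 SA[6]=18  'accbbbccaa'
  #7 SA[7]=0  'accbccbcacbcbcaaacaccbbbccaa'
  #8 SA[8]=21  'bbbccaa'
  #9 SA[9]=22  'bbccaa'
  #10 SA[10]=12  'bcaaacaccbbbccaa'
  #11 SA[11]=6  'bcacbcbcaaacaccbbbccaa'
  #12 SA[12]=10  'bcbcaaacaccbbbccaa'
  #13 SA[13]=23  'bccaa'
  #14 SA[14]=3  'bccbcacbcbcaaacaccbbbccaa'
  #15 SA[15]=25  'caa'
  #16 SA[16]=13  'caaacaccbbbccaa'
  #17 SA[17]=7  'cacbcbcaaacaccbbbccaa'
  #18 SA[18]=17  'caccbbbccaa'
  #19 SA[19]=20  'cbbbccaa'
  #20 SA[20]=11  'cbcaaacaccbbbccaa'
  #21 SA[21]=5  'cbcacbcbcaaacaccbbbccaa'
  #22 SA[22]=9  'cbcbcaaacaccbbbccaa'
  #23 SA[23]=2  'cbccbcacbcbcaaacaccbbbccaa'
  #24 SA[24]=24  'ccaa'
  #25 SA[25]=19  'ccbbbccaa'
  #26 SA[26]=4  'ccbcacbcbcaaacaccbbbccaa'
  #27 SA[27]=1  'ccbccbcacbcbcaaacaccbbbccaa'

SA = [27, 26, 14, 15, 16, 8, 18, 0, 21, 22, 12, 6, 10, 23, 3, 25, 13, 7, 17, 20, 11, 5, 9, 2, 24, 19, 4, 1]
[i] adj suffixes → lcp
  [1] 27/26 → 1 ('a')
  [2] 26/14 → 2 ('aa')
  [3] 14/15 → 2 ('aa')
  [4] 15/16 → 1 ('a')
  [5] 16/8 → 2 ('ac')
  [6] 8/18 → 2 ('ac')
  [7] 18/0 → 4 ('accb')
  [8] 0/21 → 0 ('')
  [9] 21/22 → 2 ('bb')
  [10] 22/12 → 1 ('b')
  [11] 12/6 → 3 ('bca')
  [12] 6/10 → 2 ('bc')
  [13] 10/23 → 2 ('bc')
  [14] 23/3 → 3 ('bcc')
  [15] 3/25 → 0 ('')
  [16] 25/13 → 3 ('caa')
  [17] 13/7 → 2 ('ca')
  [18] 7/17 → 3 ('cac')
  [19] 17/20 → 1 ('c')
  [20] 20/11 → 2 ('cb')
  [21] 11/5 → 4 ('cbca')
  [22] 5/9 → 3 ('cbc')
  [23] 9/2 → 3 ('cbc')
  [24] 2/24 → 1 ('c')
  [25] 24/19 → 2 ('cc')
  [26] 19/4 → 3 ('ccb')
  [27] 4/1 → 4 ('ccbc')

n(n+1)/2 = 28·29/2 = 406
Σ LCP = 0 + 1 + 2 + 2 + 1 + 2 + 2 + 4 + 0 + 2 + 1 + 3 + 2 + 2 + 3 + 0 + 3 + 2 + 3 + 1 + 2 + 4 + 3 + 3 + 1 + 2 + 3 + 4 = 58
distinct = 406 − 58 = 348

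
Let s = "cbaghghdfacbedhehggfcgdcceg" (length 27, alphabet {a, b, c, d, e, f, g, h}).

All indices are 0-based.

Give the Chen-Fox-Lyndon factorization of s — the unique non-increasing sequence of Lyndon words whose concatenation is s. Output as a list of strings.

["c", "b", "aghghdf", "acbedhehggfcgdcceg"]

emit factor 1: 'c' (i=0, period=1)
emit factor 2: 'b' (i=1, period=1)
emit factor 3: 'aghghdf' (i=2, period=7)
emit factor 4: 'acbedhehggfcgdcceg' (i=9, period=18)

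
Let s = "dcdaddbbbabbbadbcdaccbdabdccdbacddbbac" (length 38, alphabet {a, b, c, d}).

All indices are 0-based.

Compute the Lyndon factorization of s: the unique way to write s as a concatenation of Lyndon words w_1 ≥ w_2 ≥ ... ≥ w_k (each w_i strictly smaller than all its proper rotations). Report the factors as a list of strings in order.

["d", "cd", "addbbb", "abbbadbcdaccbdabdccdbacddbbac"]

emit factor 1: 'd' (i=0, period=1)
emit factor 2: 'cd' (i=1, period=2)
emit factor 3: 'addbbb' (i=3, period=6)
emit factor 4: 'abbbadbcdaccbdabdccdbacddbbac' (i=9, period=29)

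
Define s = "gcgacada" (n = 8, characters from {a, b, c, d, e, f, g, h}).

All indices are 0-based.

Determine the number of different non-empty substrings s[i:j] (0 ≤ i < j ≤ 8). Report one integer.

sorted suffixes:
  #0 SA[0]=7  'a'
  #1 SA[1]=3  'acada'
  #2 SA[2]=5  'ada'
  #3 SA[3]=4  'cada'
  #4 SA[4]=1  'cgacada'
  #5 SA[5]=6  'da'
  #6 SA[6]=2  'gacada'
  #7 SA[7]=0  'gcgacada'

SA = [7, 3, 5, 4, 1, 6, 2, 0]
rank  pair      lcp
   1  s[7:],s[3:]  1  'a'
   2  s[3:],s[5:]  1  'a'
   3  s[5:],s[4:]  0  ''
   4  s[4:],s[1:]  1  'c'
   5  s[1:],s[6:]  0  ''
   6  s[6:],s[2:]  0  ''
   7  s[2:],s[0:]  1  'g'

n(n+1)/2 = 8·9/2 = 36
Σ LCP = 0 + 1 + 1 + 0 + 1 + 0 + 0 + 1 = 4
distinct = 36 − 4 = 32

32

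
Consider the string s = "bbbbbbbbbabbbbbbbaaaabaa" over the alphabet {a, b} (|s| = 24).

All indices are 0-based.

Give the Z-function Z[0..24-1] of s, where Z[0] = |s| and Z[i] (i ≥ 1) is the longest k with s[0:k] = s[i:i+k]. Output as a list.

[24, 8, 7, 6, 5, 4, 3, 2, 1, 0, 7, 6, 5, 4, 3, 2, 1, 0, 0, 0, 0, 1, 0, 0]

Z[0]=24
i=1: outside box; Z[1]=8 extend→box=[1,9)
i=2: min(r-i=7, Z[1]=8)=7; Z[2]=7
i=3: min(r-i=6, Z[2]=7)=6; Z[3]=6
i=4: min(r-i=5, Z[3]=6)=5; Z[4]=5
i=5: min(r-i=4, Z[4]=5)=4; Z[5]=4
i=6: min(r-i=3, Z[5]=4)=3; Z[6]=3
i=7: min(r-i=2, Z[6]=3)=2; Z[7]=2
i=8: min(r-i=1, Z[7]=2)=1; Z[8]=1
i=9: outside box; Z[9]=0
i=10: outside box; Z[10]=7 extend→box=[10,17)
i=11: min(r-i=6, Z[1]=8)=6; Z[11]=6
i=12: min(r-i=5, Z[2]=7)=5; Z[12]=5
i=13: min(r-i=4, Z[3]=6)=4; Z[13]=4
i=14: min(r-i=3, Z[4]=5)=3; Z[14]=3
i=15: min(r-i=2, Z[5]=4)=2; Z[15]=2
i=16: min(r-i=1, Z[6]=3)=1; Z[16]=1
i=17: outside box; Z[17]=0
i=18: outside box; Z[18]=0
i=19: outside box; Z[19]=0
i=20: outside box; Z[20]=0
i=21: outside box; Z[21]=1 extend→box=[21,22)
i=22: outside box; Z[22]=0
i=23: outside box; Z[23]=0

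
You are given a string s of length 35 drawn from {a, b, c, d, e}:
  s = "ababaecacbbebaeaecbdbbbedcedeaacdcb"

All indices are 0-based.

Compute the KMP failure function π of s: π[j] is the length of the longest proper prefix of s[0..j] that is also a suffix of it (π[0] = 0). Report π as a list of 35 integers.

π[0] = 0
j=1 s[j]='b': π[1]=0 (border '')
j=2 s[j]='a': π[2]=1 (border 'a')
j=3 s[j]='b': π[3]=2 (border 'ab')
j=4 s[j]='a': π[4]=3 (border 'aba')
j=5 s[j]='e': k: 3→1→0; π[5]=0 (border '')
j=6 s[j]='c': π[6]=0 (border '')
j=7 s[j]='a': π[7]=1 (border 'a')
j=8 s[j]='c': k: 1→0; π[8]=0 (border '')
j=9 s[j]='b': π[9]=0 (border '')
j=10 s[j]='b': π[10]=0 (border '')
j=11 s[j]='e': π[11]=0 (border '')
j=12 s[j]='b': π[12]=0 (border '')
j=13 s[j]='a': π[13]=1 (border 'a')
j=14 s[j]='e': k: 1→0; π[14]=0 (border '')
j=15 s[j]='a': π[15]=1 (border 'a')
j=16 s[j]='e': k: 1→0; π[16]=0 (border '')
j=17 s[j]='c': π[17]=0 (border '')
j=18 s[j]='b': π[18]=0 (border '')
j=19 s[j]='d': π[19]=0 (border '')
j=20 s[j]='b': π[20]=0 (border '')
j=21 s[j]='b': π[21]=0 (border '')
j=22 s[j]='b': π[22]=0 (border '')
j=23 s[j]='e': π[23]=0 (border '')
j=24 s[j]='d': π[24]=0 (border '')
j=25 s[j]='c': π[25]=0 (border '')
j=26 s[j]='e': π[26]=0 (border '')
j=27 s[j]='d': π[27]=0 (border '')
j=28 s[j]='e': π[28]=0 (border '')
j=29 s[j]='a': π[29]=1 (border 'a')
j=30 s[j]='a': k: 1→0; π[30]=1 (border 'a')
j=31 s[j]='c': k: 1→0; π[31]=0 (border '')
j=32 s[j]='d': π[32]=0 (border '')
j=33 s[j]='c': π[33]=0 (border '')
j=34 s[j]='b': π[34]=0 (border '')

[0, 0, 1, 2, 3, 0, 0, 1, 0, 0, 0, 0, 0, 1, 0, 1, 0, 0, 0, 0, 0, 0, 0, 0, 0, 0, 0, 0, 0, 1, 1, 0, 0, 0, 0]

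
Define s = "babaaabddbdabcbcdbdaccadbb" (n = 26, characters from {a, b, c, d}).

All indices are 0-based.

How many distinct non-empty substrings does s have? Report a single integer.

316

sorted suffixes:
  #0 SA[0]=3  'aaabddbdabcbcdbdaccadbb'
  #1 SA[1]=4  'aabddbdabcbcdbdaccadbb'
  #2 SA[2]=1  'abaaabddbdabcbcdbdaccadbb'
  #3 SA[3]=11  'abcbcdbdaccadbb'
  #4 SA[4]=5  'abddbdabcbcdbdaccadbb'
  #5 SA[5]=19  'accadbb'
  #6 SA[6]=22  'adbb'
  #7 SA[7]=25  'b'
  #8 SA[8]=2  'baaabddbdabcbcdbdaccadbb'
  #9 SA[9]=0  'babaaabddbdabcbcdbdaccadbb'
  #10 SA[10]=24  'bb'
  #11 SA[11]=12  'bcbcdbdaccadbb'
  #12 SA[12]=14  'bcdbdaccadbb'
  #13 SA[13]=9  'bdabcbcdbdaccadbb'
  #14 SA[14]=17  'bdaccadbb'
  #15 SA[15]=6  'bddbdabcbcdbdaccadbb'
  #16 SA[16]=21  'cadbb'
  #17 SA[17]=13  'cbcdbdaccadbb'
  #18 SA[18]=20  'ccadbb'
  #19 SA[19]=15  'cdbdaccadbb'
  #20 SA[20]=10  'dabcbcdbdaccadbb'
  #21 SA[21]=18  'daccadbb'
  #22 SA[22]=23  'dbb'
  #23 SA[23]=8  'dbdabcbcdbdaccadbb'
  #24 SA[24]=16  'dbdaccadbb'
  #25 SA[25]=7  'ddbdabcbcdbdaccadbb'

SA = [3, 4, 1, 11, 5, 19, 22, 25, 2, 0, 24, 12, 14, 9, 17, 6, 21, 13, 20, 15, 10, 18, 23, 8, 16, 7]
[i] adj suffixes → lcp
  [1] 3/4 → 2 ('aa')
  [2] 4/1 → 1 ('a')
  [3] 1/11 → 2 ('ab')
  [4] 11/5 → 2 ('ab')
  [5] 5/19 → 1 ('a')
  [6] 19/22 → 1 ('a')
  [7] 22/25 → 0 ('')
  [8] 25/2 → 1 ('b')
  [9] 2/0 → 2 ('ba')
  [10] 0/24 → 1 ('b')
  [11] 24/12 → 1 ('b')
  [12] 12/14 → 2 ('bc')
  [13] 14/9 → 1 ('b')
  [14] 9/17 → 3 ('bda')
  [15] 17/6 → 2 ('bd')
  [16] 6/21 → 0 ('')
  [17] 21/13 → 1 ('c')
  [18] 13/20 → 1 ('c')
  [19] 20/15 → 1 ('c')
  [20] 15/10 → 0 ('')
  [21] 10/18 → 2 ('da')
  [22] 18/23 → 1 ('d')
  [23] 23/8 → 2 ('db')
  [24] 8/16 → 4 ('dbda')
  [25] 16/7 → 1 ('d')

n(n+1)/2 = 26·27/2 = 351
Σ LCP = 0 + 2 + 1 + 2 + 2 + 1 + 1 + 0 + 1 + 2 + 1 + 1 + 2 + 1 + 3 + 2 + 0 + 1 + 1 + 1 + 0 + 2 + 1 + 2 + 4 + 1 = 35
distinct = 351 − 35 = 316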